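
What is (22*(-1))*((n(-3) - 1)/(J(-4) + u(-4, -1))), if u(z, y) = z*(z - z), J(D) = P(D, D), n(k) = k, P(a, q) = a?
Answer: -22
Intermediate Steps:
J(D) = D
u(z, y) = 0 (u(z, y) = z*0 = 0)
(22*(-1))*((n(-3) - 1)/(J(-4) + u(-4, -1))) = (22*(-1))*((-3 - 1)/(-4 + 0)) = -(-88)/(-4) = -(-88)*(-1)/4 = -22*1 = -22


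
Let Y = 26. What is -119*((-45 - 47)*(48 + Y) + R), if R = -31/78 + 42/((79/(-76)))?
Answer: 5022076199/6162 ≈ 8.1501e+5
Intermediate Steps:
R = -251425/6162 (R = -31*1/78 + 42/((79*(-1/76))) = -31/78 + 42/(-79/76) = -31/78 + 42*(-76/79) = -31/78 - 3192/79 = -251425/6162 ≈ -40.802)
-119*((-45 - 47)*(48 + Y) + R) = -119*((-45 - 47)*(48 + 26) - 251425/6162) = -119*(-92*74 - 251425/6162) = -119*(-6808 - 251425/6162) = -119*(-42202321/6162) = 5022076199/6162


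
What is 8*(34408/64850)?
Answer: 137632/32425 ≈ 4.2446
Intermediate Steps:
8*(34408/64850) = 8*(34408*(1/64850)) = 8*(17204/32425) = 137632/32425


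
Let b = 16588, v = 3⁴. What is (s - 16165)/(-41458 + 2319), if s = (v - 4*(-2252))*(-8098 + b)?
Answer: -77149445/39139 ≈ -1971.2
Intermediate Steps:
v = 81
s = 77165610 (s = (81 - 4*(-2252))*(-8098 + 16588) = (81 + 9008)*8490 = 9089*8490 = 77165610)
(s - 16165)/(-41458 + 2319) = (77165610 - 16165)/(-41458 + 2319) = 77149445/(-39139) = 77149445*(-1/39139) = -77149445/39139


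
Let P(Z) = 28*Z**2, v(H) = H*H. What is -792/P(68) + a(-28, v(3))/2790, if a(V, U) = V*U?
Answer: -241921/2508520 ≈ -0.096440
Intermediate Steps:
v(H) = H**2
a(V, U) = U*V
-792/P(68) + a(-28, v(3))/2790 = -792/(28*68**2) + (3**2*(-28))/2790 = -792/(28*4624) + (9*(-28))*(1/2790) = -792/129472 - 252*1/2790 = -792*1/129472 - 14/155 = -99/16184 - 14/155 = -241921/2508520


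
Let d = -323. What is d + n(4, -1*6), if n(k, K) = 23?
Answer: -300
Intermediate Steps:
d + n(4, -1*6) = -323 + 23 = -300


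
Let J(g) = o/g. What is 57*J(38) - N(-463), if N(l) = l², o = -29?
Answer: -428825/2 ≈ -2.1441e+5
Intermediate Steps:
J(g) = -29/g
57*J(38) - N(-463) = 57*(-29/38) - 1*(-463)² = 57*(-29*1/38) - 1*214369 = 57*(-29/38) - 214369 = -87/2 - 214369 = -428825/2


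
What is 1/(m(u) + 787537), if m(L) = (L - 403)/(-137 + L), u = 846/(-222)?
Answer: 2605/2051541411 ≈ 1.2698e-6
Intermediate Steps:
u = -141/37 (u = 846*(-1/222) = -141/37 ≈ -3.8108)
m(L) = (-403 + L)/(-137 + L)
1/(m(u) + 787537) = 1/((-403 - 141/37)/(-137 - 141/37) + 787537) = 1/(-15052/37/(-5210/37) + 787537) = 1/(-37/5210*(-15052/37) + 787537) = 1/(7526/2605 + 787537) = 1/(2051541411/2605) = 2605/2051541411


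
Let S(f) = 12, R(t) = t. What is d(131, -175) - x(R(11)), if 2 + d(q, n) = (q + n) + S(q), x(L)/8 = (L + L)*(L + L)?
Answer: -3906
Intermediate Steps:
x(L) = 32*L² (x(L) = 8*((L + L)*(L + L)) = 8*((2*L)*(2*L)) = 8*(4*L²) = 32*L²)
d(q, n) = 10 + n + q (d(q, n) = -2 + ((q + n) + 12) = -2 + ((n + q) + 12) = -2 + (12 + n + q) = 10 + n + q)
d(131, -175) - x(R(11)) = (10 - 175 + 131) - 32*11² = -34 - 32*121 = -34 - 1*3872 = -34 - 3872 = -3906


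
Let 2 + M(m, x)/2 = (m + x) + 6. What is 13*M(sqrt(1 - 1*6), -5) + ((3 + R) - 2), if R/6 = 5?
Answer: 5 + 26*I*sqrt(5) ≈ 5.0 + 58.138*I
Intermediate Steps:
R = 30 (R = 6*5 = 30)
M(m, x) = 8 + 2*m + 2*x (M(m, x) = -4 + 2*((m + x) + 6) = -4 + 2*(6 + m + x) = -4 + (12 + 2*m + 2*x) = 8 + 2*m + 2*x)
13*M(sqrt(1 - 1*6), -5) + ((3 + R) - 2) = 13*(8 + 2*sqrt(1 - 1*6) + 2*(-5)) + ((3 + 30) - 2) = 13*(8 + 2*sqrt(1 - 6) - 10) + (33 - 2) = 13*(8 + 2*sqrt(-5) - 10) + 31 = 13*(8 + 2*(I*sqrt(5)) - 10) + 31 = 13*(8 + 2*I*sqrt(5) - 10) + 31 = 13*(-2 + 2*I*sqrt(5)) + 31 = (-26 + 26*I*sqrt(5)) + 31 = 5 + 26*I*sqrt(5)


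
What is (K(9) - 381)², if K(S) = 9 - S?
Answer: 145161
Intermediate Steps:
(K(9) - 381)² = ((9 - 1*9) - 381)² = ((9 - 9) - 381)² = (0 - 381)² = (-381)² = 145161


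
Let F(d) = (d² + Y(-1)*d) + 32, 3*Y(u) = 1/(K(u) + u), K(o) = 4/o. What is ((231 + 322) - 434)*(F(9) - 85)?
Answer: 16303/5 ≈ 3260.6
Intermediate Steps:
Y(u) = 1/(3*(u + 4/u)) (Y(u) = 1/(3*(4/u + u)) = 1/(3*(u + 4/u)))
F(d) = 32 + d² - d/15 (F(d) = (d² + ((⅓)*(-1)/(4 + (-1)²))*d) + 32 = (d² + ((⅓)*(-1)/(4 + 1))*d) + 32 = (d² + ((⅓)*(-1)/5)*d) + 32 = (d² + ((⅓)*(-1)*(⅕))*d) + 32 = (d² - d/15) + 32 = 32 + d² - d/15)
((231 + 322) - 434)*(F(9) - 85) = ((231 + 322) - 434)*((32 + 9² - 1/15*9) - 85) = (553 - 434)*((32 + 81 - ⅗) - 85) = 119*(562/5 - 85) = 119*(137/5) = 16303/5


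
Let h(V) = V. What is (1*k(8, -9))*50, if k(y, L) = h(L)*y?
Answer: -3600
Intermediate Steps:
k(y, L) = L*y
(1*k(8, -9))*50 = (1*(-9*8))*50 = (1*(-72))*50 = -72*50 = -3600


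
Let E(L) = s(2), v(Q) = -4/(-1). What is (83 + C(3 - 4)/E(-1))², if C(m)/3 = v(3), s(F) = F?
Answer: 7921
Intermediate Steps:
v(Q) = 4 (v(Q) = -4*(-1) = 4)
E(L) = 2
C(m) = 12 (C(m) = 3*4 = 12)
(83 + C(3 - 4)/E(-1))² = (83 + 12/2)² = (83 + 12*(½))² = (83 + 6)² = 89² = 7921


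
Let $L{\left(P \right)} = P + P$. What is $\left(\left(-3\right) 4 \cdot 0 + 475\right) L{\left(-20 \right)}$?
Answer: $-19000$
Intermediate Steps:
$L{\left(P \right)} = 2 P$
$\left(\left(-3\right) 4 \cdot 0 + 475\right) L{\left(-20 \right)} = \left(\left(-3\right) 4 \cdot 0 + 475\right) 2 \left(-20\right) = \left(\left(-12\right) 0 + 475\right) \left(-40\right) = \left(0 + 475\right) \left(-40\right) = 475 \left(-40\right) = -19000$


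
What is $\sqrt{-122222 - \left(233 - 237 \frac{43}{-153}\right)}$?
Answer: $\frac{i \sqrt{318678702}}{51} \approx 350.03 i$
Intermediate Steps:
$\sqrt{-122222 - \left(233 - 237 \frac{43}{-153}\right)} = \sqrt{-122222 - \left(233 - 237 \cdot 43 \left(- \frac{1}{153}\right)\right)} = \sqrt{-122222 + \left(-233 + 237 \left(- \frac{43}{153}\right)\right)} = \sqrt{-122222 - \frac{15280}{51}} = \sqrt{- \frac{6248602}{51}} = \frac{i \sqrt{318678702}}{51}$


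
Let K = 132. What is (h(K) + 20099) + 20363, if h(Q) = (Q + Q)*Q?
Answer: 75310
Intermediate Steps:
h(Q) = 2*Q² (h(Q) = (2*Q)*Q = 2*Q²)
(h(K) + 20099) + 20363 = (2*132² + 20099) + 20363 = (2*17424 + 20099) + 20363 = (34848 + 20099) + 20363 = 54947 + 20363 = 75310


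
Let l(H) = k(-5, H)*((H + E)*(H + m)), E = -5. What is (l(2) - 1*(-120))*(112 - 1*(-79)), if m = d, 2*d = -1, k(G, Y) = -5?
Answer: 54435/2 ≈ 27218.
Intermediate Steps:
d = -½ (d = (½)*(-1) = -½ ≈ -0.50000)
m = -½ ≈ -0.50000
l(H) = -5*(-5 + H)*(-½ + H) (l(H) = -5*(H - 5)*(H - ½) = -5*(-5 + H)*(-½ + H))
(l(2) - 1*(-120))*(112 - 1*(-79)) = ((-25/2 - 5*2² + (55/2)*2) - 1*(-120))*(112 - 1*(-79)) = ((-25/2 - 5*4 + 55) + 120)*(112 + 79) = ((-25/2 - 20 + 55) + 120)*191 = (45/2 + 120)*191 = (285/2)*191 = 54435/2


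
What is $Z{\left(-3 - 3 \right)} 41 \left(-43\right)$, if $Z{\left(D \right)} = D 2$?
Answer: $21156$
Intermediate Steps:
$Z{\left(D \right)} = 2 D$
$Z{\left(-3 - 3 \right)} 41 \left(-43\right) = 2 \left(-3 - 3\right) 41 \left(-43\right) = 2 \left(-6\right) 41 \left(-43\right) = \left(-12\right) 41 \left(-43\right) = \left(-492\right) \left(-43\right) = 21156$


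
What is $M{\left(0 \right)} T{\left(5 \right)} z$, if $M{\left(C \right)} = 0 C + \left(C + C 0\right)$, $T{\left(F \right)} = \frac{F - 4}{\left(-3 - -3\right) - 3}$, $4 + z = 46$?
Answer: $0$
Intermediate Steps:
$z = 42$ ($z = -4 + 46 = 42$)
$T{\left(F \right)} = \frac{4}{3} - \frac{F}{3}$ ($T{\left(F \right)} = \frac{-4 + F}{\left(-3 + 3\right) - 3} = \frac{-4 + F}{0 - 3} = \frac{-4 + F}{-3} = \left(-4 + F\right) \left(- \frac{1}{3}\right) = \frac{4}{3} - \frac{F}{3}$)
$M{\left(C \right)} = C$ ($M{\left(C \right)} = 0 + \left(C + 0\right) = 0 + C = C$)
$M{\left(0 \right)} T{\left(5 \right)} z = 0 \left(\frac{4}{3} - \frac{5}{3}\right) 42 = 0 \left(- \frac{1}{3}\right) 42 = 0 \cdot 42 = 0$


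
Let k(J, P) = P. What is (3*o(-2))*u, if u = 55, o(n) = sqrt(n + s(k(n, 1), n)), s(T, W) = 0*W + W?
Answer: 330*I ≈ 330.0*I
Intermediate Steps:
s(T, W) = W (s(T, W) = 0 + W = W)
o(n) = sqrt(2)*sqrt(n) (o(n) = sqrt(n + n) = sqrt(2*n) = sqrt(2)*sqrt(n))
(3*o(-2))*u = (3*(sqrt(2)*sqrt(-2)))*55 = (3*(sqrt(2)*(I*sqrt(2))))*55 = (3*(2*I))*55 = (6*I)*55 = 330*I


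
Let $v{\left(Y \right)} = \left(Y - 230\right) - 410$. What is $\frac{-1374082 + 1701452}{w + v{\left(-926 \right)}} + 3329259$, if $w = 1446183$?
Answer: $\frac{4809504476173}{1444617} \approx 3.3293 \cdot 10^{6}$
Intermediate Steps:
$v{\left(Y \right)} = -640 + Y$ ($v{\left(Y \right)} = \left(-230 + Y\right) - 410 = -640 + Y$)
$\frac{-1374082 + 1701452}{w + v{\left(-926 \right)}} + 3329259 = \frac{-1374082 + 1701452}{1446183 - 1566} + 3329259 = \frac{327370}{1446183 - 1566} + 3329259 = \frac{327370}{1444617} + 3329259 = \frac{4809504476173}{1444617}$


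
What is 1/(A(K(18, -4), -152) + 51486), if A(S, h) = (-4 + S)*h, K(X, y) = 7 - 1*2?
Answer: 1/51334 ≈ 1.9480e-5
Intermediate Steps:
K(X, y) = 5 (K(X, y) = 7 - 2 = 5)
A(S, h) = h*(-4 + S)
1/(A(K(18, -4), -152) + 51486) = 1/(-152*(-4 + 5) + 51486) = 1/(-152*1 + 51486) = 1/(-152 + 51486) = 1/51334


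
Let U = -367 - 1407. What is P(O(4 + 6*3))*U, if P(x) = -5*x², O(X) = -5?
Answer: 221750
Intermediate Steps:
U = -1774
P(O(4 + 6*3))*U = -5*(-5)²*(-1774) = -5*25*(-1774) = -125*(-1774) = 221750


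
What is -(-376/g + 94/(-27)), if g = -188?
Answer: 40/27 ≈ 1.4815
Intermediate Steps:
-(-376/g + 94/(-27)) = -(-376/(-188) + 94/(-27)) = -(-376*(-1/188) + 94*(-1/27)) = -(2 - 94/27) = -1*(-40/27) = 40/27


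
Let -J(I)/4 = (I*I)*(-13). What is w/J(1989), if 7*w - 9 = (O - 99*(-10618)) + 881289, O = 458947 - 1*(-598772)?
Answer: 996733/480009348 ≈ 0.0020765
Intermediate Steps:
J(I) = 52*I² (J(I) = -4*I*I*(-13) = -4*I²*(-13) = -(-52)*I² = 52*I²)
O = 1057719 (O = 458947 + 598772 = 1057719)
w = 2990199/7 (w = 9/7 + ((1057719 - 99*(-10618)) + 881289)/7 = 9/7 + ((1057719 + 1051182) + 881289)/7 = 9/7 + (2108901 + 881289)/7 = 9/7 + (⅐)*2990190 = 9/7 + 427170 = 2990199/7 ≈ 4.2717e+5)
w/J(1989) = 2990199/(7*((52*1989²))) = 2990199/(7*((52*3956121))) = (2990199/7)/205718292 = (2990199/7)*(1/205718292) = 996733/480009348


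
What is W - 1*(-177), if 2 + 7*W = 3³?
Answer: 1264/7 ≈ 180.57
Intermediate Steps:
W = 25/7 (W = -2/7 + (⅐)*3³ = -2/7 + (⅐)*27 = -2/7 + 27/7 = 25/7 ≈ 3.5714)
W - 1*(-177) = 25/7 - 1*(-177) = 25/7 + 177 = 1264/7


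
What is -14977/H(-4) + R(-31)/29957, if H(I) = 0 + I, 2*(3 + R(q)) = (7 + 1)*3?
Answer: 448666025/119828 ≈ 3744.3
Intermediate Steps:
R(q) = 9 (R(q) = -3 + ((7 + 1)*3)/2 = -3 + (8*3)/2 = -3 + (½)*24 = -3 + 12 = 9)
H(I) = I
-14977/H(-4) + R(-31)/29957 = -14977/(-4) + 9/29957 = -14977*(-¼) + 9*(1/29957) = 14977/4 + 9/29957 = 448666025/119828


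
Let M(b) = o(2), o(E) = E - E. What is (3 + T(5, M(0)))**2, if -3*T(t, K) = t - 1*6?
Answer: 100/9 ≈ 11.111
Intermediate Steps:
o(E) = 0
M(b) = 0
T(t, K) = 2 - t/3 (T(t, K) = -(t - 1*6)/3 = -(t - 6)/3 = -(-6 + t)/3 = 2 - t/3)
(3 + T(5, M(0)))**2 = (3 + (2 - 1/3*5))**2 = (3 + (2 - 5/3))**2 = (3 + 1/3)**2 = (10/3)**2 = 100/9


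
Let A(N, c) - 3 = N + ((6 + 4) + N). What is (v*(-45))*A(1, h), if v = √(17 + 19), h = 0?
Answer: -4050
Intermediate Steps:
A(N, c) = 13 + 2*N (A(N, c) = 3 + (N + ((6 + 4) + N)) = 3 + (N + (10 + N)) = 3 + (10 + 2*N) = 13 + 2*N)
v = 6 (v = √36 = 6)
(v*(-45))*A(1, h) = (6*(-45))*(13 + 2*1) = -270*(13 + 2) = -270*15 = -4050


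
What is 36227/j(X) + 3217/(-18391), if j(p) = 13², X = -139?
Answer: 665707084/3108079 ≈ 214.19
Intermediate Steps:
j(p) = 169
36227/j(X) + 3217/(-18391) = 36227/169 + 3217/(-18391) = 36227*(1/169) + 3217*(-1/18391) = 36227/169 - 3217/18391 = 665707084/3108079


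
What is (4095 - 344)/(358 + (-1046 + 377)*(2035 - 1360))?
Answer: -3751/451217 ≈ -0.0083131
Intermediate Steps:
(4095 - 344)/(358 + (-1046 + 377)*(2035 - 1360)) = 3751/(358 - 669*675) = 3751/(358 - 451575) = 3751/(-451217) = 3751*(-1/451217) = -3751/451217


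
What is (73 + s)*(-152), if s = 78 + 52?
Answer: -30856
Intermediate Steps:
s = 130
(73 + s)*(-152) = (73 + 130)*(-152) = 203*(-152) = -30856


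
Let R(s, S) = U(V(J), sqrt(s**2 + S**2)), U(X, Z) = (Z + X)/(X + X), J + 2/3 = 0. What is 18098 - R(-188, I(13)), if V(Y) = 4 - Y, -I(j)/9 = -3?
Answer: 36195/2 - 3*sqrt(36073)/28 ≈ 18077.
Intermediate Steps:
J = -2/3 (J = -2/3 + 0 = -2/3 ≈ -0.66667)
I(j) = 27 (I(j) = -9*(-3) = 27)
U(X, Z) = (X + Z)/(2*X) (U(X, Z) = (X + Z)/((2*X)) = (X + Z)*(1/(2*X)) = (X + Z)/(2*X))
R(s, S) = 1/2 + 3*sqrt(S**2 + s**2)/28 (R(s, S) = ((4 - 1*(-2/3)) + sqrt(s**2 + S**2))/(2*(4 - 1*(-2/3))) = ((4 + 2/3) + sqrt(S**2 + s**2))/(2*(4 + 2/3)) = (14/3 + sqrt(S**2 + s**2))/(2*(14/3)) = (1/2)*(3/14)*(14/3 + sqrt(S**2 + s**2)) = 1/2 + 3*sqrt(S**2 + s**2)/28)
18098 - R(-188, I(13)) = 18098 - (1/2 + 3*sqrt(27**2 + (-188)**2)/28) = 18098 - (1/2 + 3*sqrt(729 + 35344)/28) = 18098 - (1/2 + 3*sqrt(36073)/28) = 18098 + (-1/2 - 3*sqrt(36073)/28) = 36195/2 - 3*sqrt(36073)/28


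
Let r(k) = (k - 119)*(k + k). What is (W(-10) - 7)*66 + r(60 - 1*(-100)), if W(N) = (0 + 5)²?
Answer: 14308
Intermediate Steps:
W(N) = 25 (W(N) = 5² = 25)
r(k) = 2*k*(-119 + k) (r(k) = (-119 + k)*(2*k) = 2*k*(-119 + k))
(W(-10) - 7)*66 + r(60 - 1*(-100)) = (25 - 7)*66 + 2*(60 - 1*(-100))*(-119 + (60 - 1*(-100))) = 18*66 + 2*(60 + 100)*(-119 + (60 + 100)) = 1188 + 2*160*(-119 + 160) = 1188 + 2*160*41 = 1188 + 13120 = 14308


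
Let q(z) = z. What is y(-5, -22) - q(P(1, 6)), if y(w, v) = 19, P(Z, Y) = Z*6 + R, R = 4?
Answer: 9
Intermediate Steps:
P(Z, Y) = 4 + 6*Z (P(Z, Y) = Z*6 + 4 = 6*Z + 4 = 4 + 6*Z)
y(-5, -22) - q(P(1, 6)) = 19 - (4 + 6*1) = 19 - (4 + 6) = 19 - 1*10 = 19 - 10 = 9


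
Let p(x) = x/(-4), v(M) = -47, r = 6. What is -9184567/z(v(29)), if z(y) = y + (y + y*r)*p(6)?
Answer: -18369134/893 ≈ -20570.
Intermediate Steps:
p(x) = -x/4 (p(x) = x*(-1/4) = -x/4)
z(y) = -19*y/2 (z(y) = y + (y + y*6)*(-1/4*6) = y + (y + 6*y)*(-3/2) = y + (7*y)*(-3/2) = y - 21*y/2 = -19*y/2)
-9184567/z(v(29)) = -9184567/((-19/2*(-47))) = -9184567/893/2 = -9184567*2/893 = -18369134/893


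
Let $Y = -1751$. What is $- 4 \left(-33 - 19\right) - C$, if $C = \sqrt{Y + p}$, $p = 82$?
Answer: $208 - i \sqrt{1669} \approx 208.0 - 40.853 i$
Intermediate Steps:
$C = i \sqrt{1669}$ ($C = \sqrt{-1751 + 82} = \sqrt{-1669} = i \sqrt{1669} \approx 40.853 i$)
$- 4 \left(-33 - 19\right) - C = - 4 \left(-33 - 19\right) - i \sqrt{1669} = \left(-4\right) \left(-52\right) - i \sqrt{1669} = 208 - i \sqrt{1669}$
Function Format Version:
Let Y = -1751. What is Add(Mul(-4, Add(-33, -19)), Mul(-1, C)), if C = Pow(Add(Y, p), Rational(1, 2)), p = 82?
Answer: Add(208, Mul(-1, I, Pow(1669, Rational(1, 2)))) ≈ Add(208.00, Mul(-40.853, I))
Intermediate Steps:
C = Mul(I, Pow(1669, Rational(1, 2))) (C = Pow(Add(-1751, 82), Rational(1, 2)) = Pow(-1669, Rational(1, 2)) = Mul(I, Pow(1669, Rational(1, 2))) ≈ Mul(40.853, I))
Add(Mul(-4, Add(-33, -19)), Mul(-1, C)) = Add(Mul(-4, Add(-33, -19)), Mul(-1, Mul(I, Pow(1669, Rational(1, 2))))) = Add(Mul(-4, -52), Mul(-1, I, Pow(1669, Rational(1, 2)))) = Add(208, Mul(-1, I, Pow(1669, Rational(1, 2))))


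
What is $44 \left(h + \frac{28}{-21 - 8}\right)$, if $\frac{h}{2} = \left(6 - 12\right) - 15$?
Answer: $- \frac{54824}{29} \approx -1890.5$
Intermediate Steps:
$h = -42$ ($h = 2 \left(\left(6 - 12\right) - 15\right) = 2 \left(-6 - 15\right) = 2 \left(-21\right) = -42$)
$44 \left(h + \frac{28}{-21 - 8}\right) = 44 \left(-42 + \frac{28}{-21 - 8}\right) = 44 \left(-42 + \frac{28}{-29}\right) = 44 \left(-42 + 28 \left(- \frac{1}{29}\right)\right) = 44 \left(-42 - \frac{28}{29}\right) = 44 \left(- \frac{1246}{29}\right) = - \frac{54824}{29}$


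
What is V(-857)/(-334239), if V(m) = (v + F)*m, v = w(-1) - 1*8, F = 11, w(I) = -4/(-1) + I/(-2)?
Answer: 4285/222826 ≈ 0.019230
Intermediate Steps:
w(I) = 4 - I/2 (w(I) = -4*(-1) + I*(-½) = 4 - I/2)
v = -7/2 (v = (4 - ½*(-1)) - 1*8 = (4 + ½) - 8 = 9/2 - 8 = -7/2 ≈ -3.5000)
V(m) = 15*m/2 (V(m) = (-7/2 + 11)*m = 15*m/2)
V(-857)/(-334239) = ((15/2)*(-857))/(-334239) = -12855/2*(-1/334239) = 4285/222826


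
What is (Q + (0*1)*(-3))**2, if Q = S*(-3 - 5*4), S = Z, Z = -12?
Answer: 76176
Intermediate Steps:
S = -12
Q = 276 (Q = -12*(-3 - 5*4) = -12*(-3 - 20) = -12*(-23) = 276)
(Q + (0*1)*(-3))**2 = (276 + (0*1)*(-3))**2 = (276 + 0*(-3))**2 = (276 + 0)**2 = 276**2 = 76176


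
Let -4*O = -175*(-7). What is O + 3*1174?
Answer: 12863/4 ≈ 3215.8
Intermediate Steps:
O = -1225/4 (O = -(-175)*(-7)/4 = -¼*1225 = -1225/4 ≈ -306.25)
O + 3*1174 = -1225/4 + 3*1174 = -1225/4 + 3522 = 12863/4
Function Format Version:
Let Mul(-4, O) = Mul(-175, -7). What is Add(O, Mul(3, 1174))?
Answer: Rational(12863, 4) ≈ 3215.8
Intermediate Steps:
O = Rational(-1225, 4) (O = Mul(Rational(-1, 4), Mul(-175, -7)) = Mul(Rational(-1, 4), 1225) = Rational(-1225, 4) ≈ -306.25)
Add(O, Mul(3, 1174)) = Add(Rational(-1225, 4), Mul(3, 1174)) = Add(Rational(-1225, 4), 3522) = Rational(12863, 4)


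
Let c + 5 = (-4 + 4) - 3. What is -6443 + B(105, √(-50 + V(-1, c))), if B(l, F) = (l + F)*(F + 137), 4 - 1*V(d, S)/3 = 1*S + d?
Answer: 7931 + 242*I*√11 ≈ 7931.0 + 802.62*I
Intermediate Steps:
c = -8 (c = -5 + ((-4 + 4) - 3) = -5 + (0 - 3) = -5 - 3 = -8)
V(d, S) = 12 - 3*S - 3*d (V(d, S) = 12 - 3*(1*S + d) = 12 - 3*(S + d) = 12 + (-3*S - 3*d) = 12 - 3*S - 3*d)
B(l, F) = (137 + F)*(F + l) (B(l, F) = (F + l)*(137 + F) = (137 + F)*(F + l))
-6443 + B(105, √(-50 + V(-1, c))) = -6443 + ((√(-50 + (12 - 3*(-8) - 3*(-1))))² + 137*√(-50 + (12 - 3*(-8) - 3*(-1))) + 137*105 + √(-50 + (12 - 3*(-8) - 3*(-1)))*105) = -6443 + ((√(-50 + (12 + 24 + 3)))² + 137*√(-50 + (12 + 24 + 3)) + 14385 + √(-50 + (12 + 24 + 3))*105) = -6443 + ((√(-50 + 39))² + 137*√(-50 + 39) + 14385 + √(-50 + 39)*105) = -6443 + ((√(-11))² + 137*√(-11) + 14385 + √(-11)*105) = -6443 + ((I*√11)² + 137*(I*√11) + 14385 + (I*√11)*105) = -6443 + (-11 + 137*I*√11 + 14385 + 105*I*√11) = -6443 + (14374 + 242*I*√11) = 7931 + 242*I*√11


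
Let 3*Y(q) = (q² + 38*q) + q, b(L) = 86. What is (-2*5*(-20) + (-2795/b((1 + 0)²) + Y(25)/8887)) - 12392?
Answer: -651831589/53322 ≈ -12224.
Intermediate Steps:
Y(q) = 13*q + q²/3 (Y(q) = ((q² + 38*q) + q)/3 = (q² + 39*q)/3 = 13*q + q²/3)
(-2*5*(-20) + (-2795/b((1 + 0)²) + Y(25)/8887)) - 12392 = (-2*5*(-20) + (-2795/86 + ((⅓)*25*(39 + 25))/8887)) - 12392 = (-10*(-20) + (-2795*1/86 + ((⅓)*25*64)*(1/8887))) - 12392 = (200 + (-65/2 + (1600/3)*(1/8887))) - 12392 = (200 + (-65/2 + 1600/26661)) - 12392 = (200 - 1729765/53322) - 12392 = 8934635/53322 - 12392 = -651831589/53322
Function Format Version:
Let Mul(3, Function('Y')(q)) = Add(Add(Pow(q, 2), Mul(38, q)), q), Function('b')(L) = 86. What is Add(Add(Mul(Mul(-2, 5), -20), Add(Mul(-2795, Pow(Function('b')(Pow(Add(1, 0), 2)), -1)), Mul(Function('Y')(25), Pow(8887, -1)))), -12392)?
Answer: Rational(-651831589, 53322) ≈ -12224.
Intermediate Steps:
Function('Y')(q) = Add(Mul(13, q), Mul(Rational(1, 3), Pow(q, 2))) (Function('Y')(q) = Mul(Rational(1, 3), Add(Add(Pow(q, 2), Mul(38, q)), q)) = Mul(Rational(1, 3), Add(Pow(q, 2), Mul(39, q))) = Add(Mul(13, q), Mul(Rational(1, 3), Pow(q, 2))))
Add(Add(Mul(Mul(-2, 5), -20), Add(Mul(-2795, Pow(Function('b')(Pow(Add(1, 0), 2)), -1)), Mul(Function('Y')(25), Pow(8887, -1)))), -12392) = Add(Add(Mul(Mul(-2, 5), -20), Add(Mul(-2795, Pow(86, -1)), Mul(Mul(Rational(1, 3), 25, Add(39, 25)), Pow(8887, -1)))), -12392) = Add(Add(Mul(-10, -20), Add(Mul(-2795, Rational(1, 86)), Mul(Mul(Rational(1, 3), 25, 64), Rational(1, 8887)))), -12392) = Add(Add(200, Add(Rational(-65, 2), Mul(Rational(1600, 3), Rational(1, 8887)))), -12392) = Add(Add(200, Add(Rational(-65, 2), Rational(1600, 26661))), -12392) = Add(Add(200, Rational(-1729765, 53322)), -12392) = Add(Rational(8934635, 53322), -12392) = Rational(-651831589, 53322)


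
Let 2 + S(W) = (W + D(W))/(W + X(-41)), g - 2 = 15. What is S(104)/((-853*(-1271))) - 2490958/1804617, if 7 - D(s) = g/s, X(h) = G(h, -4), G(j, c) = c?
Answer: -28086303515015041/20347589397938400 ≈ -1.3803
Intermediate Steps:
g = 17 (g = 2 + 15 = 17)
X(h) = -4
D(s) = 7 - 17/s
S(W) = -2 + (7 + W - 17/W)/(-4 + W) (S(W) = -2 + (W + (7 - 17/W))/(W - 4) = -2 + (7 + W - 17/W)/(-4 + W))
S(104)/((-853*(-1271))) - 2490958/1804617 = ((-17 - 1*104*(-15 + 104))/(104*(-4 + 104)))/((-853*(-1271))) - 2490958/1804617 = ((1/104)*(-17 - 1*104*89)/100)/1084163 - 2490958*1/1804617 = ((1/104)*(1/100)*(-17 - 9256))*(1/1084163) - 2490958/1804617 = ((1/104)*(1/100)*(-9273))*(1/1084163) - 2490958/1804617 = -9273/10400*1/1084163 - 2490958/1804617 = -9273/11275295200 - 2490958/1804617 = -28086303515015041/20347589397938400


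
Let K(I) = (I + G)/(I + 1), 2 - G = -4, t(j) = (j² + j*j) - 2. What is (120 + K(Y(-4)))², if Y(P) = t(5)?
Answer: 35212356/2401 ≈ 14666.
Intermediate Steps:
t(j) = -2 + 2*j² (t(j) = (j² + j²) - 2 = 2*j² - 2 = -2 + 2*j²)
Y(P) = 48 (Y(P) = -2 + 2*5² = -2 + 2*25 = -2 + 50 = 48)
G = 6 (G = 2 - 1*(-4) = 2 + 4 = 6)
K(I) = (6 + I)/(1 + I) (K(I) = (I + 6)/(I + 1) = (6 + I)/(1 + I))
(120 + K(Y(-4)))² = (120 + (6 + 48)/(1 + 48))² = (120 + 54/49)² = (5934/49)² = 35212356/2401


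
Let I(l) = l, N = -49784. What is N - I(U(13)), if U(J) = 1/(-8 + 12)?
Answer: -199137/4 ≈ -49784.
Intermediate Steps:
U(J) = 1/4
N - I(U(13)) = -49784 - 1*1/4 = -49784 - 1/4 = -199137/4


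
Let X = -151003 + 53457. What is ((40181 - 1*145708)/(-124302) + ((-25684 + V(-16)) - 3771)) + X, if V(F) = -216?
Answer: -15813222007/124302 ≈ -1.2722e+5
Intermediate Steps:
X = -97546
((40181 - 1*145708)/(-124302) + ((-25684 + V(-16)) - 3771)) + X = ((40181 - 1*145708)/(-124302) + ((-25684 - 216) - 3771)) - 97546 = ((40181 - 145708)*(-1/124302) + (-25900 - 3771)) - 97546 = (-105527*(-1/124302) - 29671) - 97546 = (105527/124302 - 29671) - 97546 = -3688059115/124302 - 97546 = -15813222007/124302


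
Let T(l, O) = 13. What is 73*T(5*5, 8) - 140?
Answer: 809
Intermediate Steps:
73*T(5*5, 8) - 140 = 73*13 - 140 = 949 - 140 = 809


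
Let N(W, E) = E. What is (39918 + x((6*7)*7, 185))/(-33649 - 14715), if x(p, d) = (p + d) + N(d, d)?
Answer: -20291/24182 ≈ -0.83910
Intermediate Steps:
x(p, d) = p + 2*d (x(p, d) = (p + d) + d = (d + p) + d = p + 2*d)
(39918 + x((6*7)*7, 185))/(-33649 - 14715) = (39918 + ((6*7)*7 + 2*185))/(-33649 - 14715) = (39918 + (42*7 + 370))/(-48364) = (39918 + (294 + 370))*(-1/48364) = (39918 + 664)*(-1/48364) = 40582*(-1/48364) = -20291/24182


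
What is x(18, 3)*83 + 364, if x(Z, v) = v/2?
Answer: 977/2 ≈ 488.50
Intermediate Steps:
x(Z, v) = v/2 (x(Z, v) = v*(½) = v/2)
x(18, 3)*83 + 364 = ((½)*3)*83 + 364 = (3/2)*83 + 364 = 249/2 + 364 = 977/2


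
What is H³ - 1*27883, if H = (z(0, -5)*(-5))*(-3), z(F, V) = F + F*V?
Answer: -27883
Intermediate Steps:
H = 0 (H = ((0*(1 - 5))*(-5))*(-3) = ((0*(-4))*(-5))*(-3) = (0*(-5))*(-3) = 0*(-3) = 0)
H³ - 1*27883 = 0³ - 1*27883 = 0 - 27883 = -27883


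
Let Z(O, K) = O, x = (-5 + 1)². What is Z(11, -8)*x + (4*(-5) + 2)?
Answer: 158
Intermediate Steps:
x = 16 (x = (-4)² = 16)
Z(11, -8)*x + (4*(-5) + 2) = 11*16 + (4*(-5) + 2) = 176 + (-20 + 2) = 176 - 18 = 158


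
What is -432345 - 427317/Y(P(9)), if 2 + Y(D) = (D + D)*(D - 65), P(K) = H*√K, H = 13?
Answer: -877233033/2030 ≈ -4.3213e+5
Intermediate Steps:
P(K) = 13*√K
Y(D) = -2 + 2*D*(-65 + D) (Y(D) = -2 + (D + D)*(D - 65) = -2 + (2*D)*(-65 + D) = -2 + 2*D*(-65 + D))
-432345 - 427317/Y(P(9)) = -432345 - 427317/(-2 - 1690*√9 + 2*(13*√9)²) = -432345 - 427317/(-2 - 1690*3 + 2*(13*3)²) = -432345 - 427317/(-2 - 130*39 + 2*39²) = -432345 - 427317/(-2 - 5070 + 2*1521) = -432345 - 427317/(-2 - 5070 + 3042) = -432345 - 427317/(-2030) = -432345 - 427317*(-1/2030) = -432345 + 427317/2030 = -877233033/2030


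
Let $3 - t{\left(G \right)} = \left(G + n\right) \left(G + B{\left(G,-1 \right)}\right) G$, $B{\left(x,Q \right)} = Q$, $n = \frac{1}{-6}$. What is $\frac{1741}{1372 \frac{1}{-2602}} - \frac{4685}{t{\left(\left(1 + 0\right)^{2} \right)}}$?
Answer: $- \frac{10009033}{2058} \approx -4863.5$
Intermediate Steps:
$n = - \frac{1}{6} \approx -0.16667$
$t{\left(G \right)} = 3 - G \left(-1 + G\right) \left(- \frac{1}{6} + G\right)$ ($t{\left(G \right)} = 3 - \left(G - \frac{1}{6}\right) \left(G - 1\right) G = 3 - \left(- \frac{1}{6} + G\right) \left(-1 + G\right) G = 3 - \left(-1 + G\right) \left(- \frac{1}{6} + G\right) G = 3 - G \left(-1 + G\right) \left(- \frac{1}{6} + G\right)$)
$\frac{1741}{1372 \frac{1}{-2602}} - \frac{4685}{t{\left(\left(1 + 0\right)^{2} \right)}} = \frac{1741}{1372 \frac{1}{-2602}} - \frac{4685}{3 - \left(\left(1 + 0\right)^{2}\right)^{3} - \frac{\left(1 + 0\right)^{2}}{6} + \frac{7 \left(\left(1 + 0\right)^{2}\right)^{2}}{6}} = \frac{1741}{1372 \left(- \frac{1}{2602}\right)} - \frac{4685}{3 - \left(1^{2}\right)^{3} - \frac{1^{2}}{6} + \frac{7 \left(1^{2}\right)^{2}}{6}} = \frac{1741}{- \frac{686}{1301}} - \frac{4685}{3 - 1^{3} - \frac{1}{6} + \frac{7 \cdot 1^{2}}{6}} = 1741 \left(- \frac{1301}{686}\right) - \frac{4685}{3 - 1 - \frac{1}{6} + \frac{7}{6} \cdot 1} = - \frac{2265041}{686} - \frac{4685}{3 - 1 - \frac{1}{6} + \frac{7}{6}} = - \frac{2265041}{686} - \frac{4685}{3} = - \frac{10009033}{2058}$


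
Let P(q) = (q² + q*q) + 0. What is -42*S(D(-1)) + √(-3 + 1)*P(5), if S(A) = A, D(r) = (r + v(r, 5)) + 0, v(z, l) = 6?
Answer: -210 + 50*I*√2 ≈ -210.0 + 70.711*I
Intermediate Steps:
P(q) = 2*q² (P(q) = (q² + q²) + 0 = 2*q² + 0 = 2*q²)
D(r) = 6 + r (D(r) = (r + 6) + 0 = (6 + r) + 0 = 6 + r)
-42*S(D(-1)) + √(-3 + 1)*P(5) = -42*(6 - 1) + √(-3 + 1)*(2*5²) = -42*5 + √(-2)*(2*25) = -210 + (I*√2)*50 = -210 + 50*I*√2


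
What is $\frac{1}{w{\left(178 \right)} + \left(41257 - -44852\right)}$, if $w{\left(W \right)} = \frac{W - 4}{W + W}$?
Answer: $\frac{178}{15327489} \approx 1.1613 \cdot 10^{-5}$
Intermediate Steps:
$w{\left(W \right)} = \frac{-4 + W}{2 W}$
$\frac{1}{w{\left(178 \right)} + \left(41257 - -44852\right)} = \frac{1}{\frac{-4 + 178}{2 \cdot 178} + \left(41257 - -44852\right)} = \frac{1}{\frac{1}{2} \cdot \frac{1}{178} \cdot 174 + \left(41257 + 44852\right)} = \frac{1}{\frac{87}{178} + 86109} = \frac{1}{\frac{15327489}{178}} = \frac{178}{15327489}$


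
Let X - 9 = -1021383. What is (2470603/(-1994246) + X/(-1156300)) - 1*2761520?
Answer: -795989826530366362/288243331225 ≈ -2.7615e+6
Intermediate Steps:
X = -1021374 (X = 9 - 1021383 = -1021374)
(2470603/(-1994246) + X/(-1156300)) - 1*2761520 = (2470603/(-1994246) - 1021374/(-1156300)) - 1*2761520 = (2470603*(-1/1994246) - 1021374*(-1/1156300)) - 2761520 = (-2470603/1994246 + 510687/578150) - 2761520 = -102485904362/288243331225 - 2761520 = -795989826530366362/288243331225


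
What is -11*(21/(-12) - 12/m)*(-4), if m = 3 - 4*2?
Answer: 143/5 ≈ 28.600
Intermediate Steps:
m = -5 (m = 3 - 8 = -5)
-11*(21/(-12) - 12/m)*(-4) = -11*(21/(-12) - 12/(-5))*(-4) = -11*(21*(-1/12) - 12*(-⅕))*(-4) = -11*(-7/4 + 12/5)*(-4) = -11*13/20*(-4) = -143/20*(-4) = 143/5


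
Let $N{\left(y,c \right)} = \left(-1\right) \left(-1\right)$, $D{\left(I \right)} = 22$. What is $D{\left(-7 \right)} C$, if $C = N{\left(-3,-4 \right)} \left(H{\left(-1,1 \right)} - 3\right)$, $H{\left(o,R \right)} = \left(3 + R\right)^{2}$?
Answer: $286$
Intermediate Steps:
$N{\left(y,c \right)} = 1$
$C = 13$ ($C = 1 \left(\left(3 + 1\right)^{2} - 3\right) = 1 \left(4^{2} - 3\right) = 1 \left(16 - 3\right) = 1 \cdot 13 = 13$)
$D{\left(-7 \right)} C = 22 \cdot 13 = 286$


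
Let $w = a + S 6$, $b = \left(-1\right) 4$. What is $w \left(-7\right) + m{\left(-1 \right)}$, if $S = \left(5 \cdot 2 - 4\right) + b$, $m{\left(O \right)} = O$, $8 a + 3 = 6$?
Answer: $- \frac{701}{8} \approx -87.625$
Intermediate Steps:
$a = \frac{3}{8}$ ($a = - \frac{3}{8} + \frac{1}{8} \cdot 6 = - \frac{3}{8} + \frac{3}{4} = \frac{3}{8} \approx 0.375$)
$b = -4$
$S = 2$ ($S = \left(5 \cdot 2 - 4\right) - 4 = \left(10 - 4\right) - 4 = 6 - 4 = 2$)
$w = \frac{99}{8}$ ($w = \frac{3}{8} + 2 \cdot 6 = \frac{3}{8} + 12 = \frac{99}{8} \approx 12.375$)
$w \left(-7\right) + m{\left(-1 \right)} = \frac{99}{8} \left(-7\right) - 1 = - \frac{693}{8} - 1 = - \frac{701}{8}$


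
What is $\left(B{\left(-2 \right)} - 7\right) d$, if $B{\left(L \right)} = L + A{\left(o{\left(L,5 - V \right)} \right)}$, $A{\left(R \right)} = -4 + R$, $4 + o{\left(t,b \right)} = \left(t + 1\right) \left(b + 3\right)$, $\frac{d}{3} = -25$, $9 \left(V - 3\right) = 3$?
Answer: $1625$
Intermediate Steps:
$V = \frac{10}{3}$ ($V = 3 + \frac{1}{9} \cdot 3 = 3 + \frac{1}{3} = \frac{10}{3} \approx 3.3333$)
$d = -75$ ($d = 3 \left(-25\right) = -75$)
$o{\left(t,b \right)} = -4 + \left(1 + t\right) \left(3 + b\right)$ ($o{\left(t,b \right)} = -4 + \left(t + 1\right) \left(b + 3\right) = -4 + \left(1 + t\right) \left(3 + b\right)$)
$B{\left(L \right)} = - \frac{10}{3} + \frac{17 L}{3}$ ($B{\left(L \right)} = L - \left(\frac{10}{3} - 3 L - \left(5 - \frac{10}{3}\right) L\right) = L + \left(-4 + \left(-1 + \frac{5}{3} + 3 L + \frac{5 L}{3}\right)\right) = L + \left(-4 + \left(\frac{2}{3} + \frac{14 L}{3}\right)\right) = L + \left(- \frac{10}{3} + \frac{14 L}{3}\right) = - \frac{10}{3} + \frac{17 L}{3}$)
$\left(B{\left(-2 \right)} - 7\right) d = \left(\left(- \frac{10}{3} + \frac{17}{3} \left(-2\right)\right) - 7\right) \left(-75\right) = \left(\left(- \frac{10}{3} - \frac{34}{3}\right) - 7\right) \left(-75\right) = \left(- \frac{44}{3} - 7\right) \left(-75\right) = \left(- \frac{65}{3}\right) \left(-75\right) = 1625$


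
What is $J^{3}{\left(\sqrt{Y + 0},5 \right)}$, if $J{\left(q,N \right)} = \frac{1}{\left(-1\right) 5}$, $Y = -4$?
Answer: $- \frac{1}{125} \approx -0.008$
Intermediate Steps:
$J{\left(q,N \right)} = - \frac{1}{5}$ ($J{\left(q,N \right)} = \frac{1}{-5} = - \frac{1}{5}$)
$J^{3}{\left(\sqrt{Y + 0},5 \right)} = \left(- \frac{1}{5}\right)^{3} = - \frac{1}{125}$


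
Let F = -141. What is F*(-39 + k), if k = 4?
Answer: 4935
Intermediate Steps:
F*(-39 + k) = -141*(-39 + 4) = -141*(-35) = 4935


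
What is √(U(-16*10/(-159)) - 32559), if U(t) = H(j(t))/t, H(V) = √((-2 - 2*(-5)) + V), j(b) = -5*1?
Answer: √(-52094400 + 1590*√3)/40 ≈ 180.44*I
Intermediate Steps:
j(b) = -5
H(V) = √(8 + V) (H(V) = √((-2 + 10) + V) = √(8 + V))
U(t) = √3/t (U(t) = √(8 - 5)/t = √3/t)
√(U(-16*10/(-159)) - 32559) = √(√3/((-16*10/(-159))) - 32559) = √(√3/((-160*(-1/159))) - 32559) = √(√3/(160/159) - 32559) = √(√3*(159/160) - 32559) = √(159*√3/160 - 32559) = √(-32559 + 159*√3/160)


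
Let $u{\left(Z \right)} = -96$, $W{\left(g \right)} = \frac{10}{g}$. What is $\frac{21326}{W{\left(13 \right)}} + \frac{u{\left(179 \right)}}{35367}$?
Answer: $\frac{1634179231}{58945} \approx 27724.0$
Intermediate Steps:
$\frac{21326}{W{\left(13 \right)}} + \frac{u{\left(179 \right)}}{35367} = \frac{21326}{10 \cdot \frac{1}{13}} - \frac{96}{35367} = \frac{21326}{10 \cdot \frac{1}{13}} - \frac{32}{11789} = \frac{21326}{\frac{10}{13}} - \frac{32}{11789} = 21326 \cdot \frac{13}{10} - \frac{32}{11789} = \frac{138619}{5} - \frac{32}{11789} = \frac{1634179231}{58945}$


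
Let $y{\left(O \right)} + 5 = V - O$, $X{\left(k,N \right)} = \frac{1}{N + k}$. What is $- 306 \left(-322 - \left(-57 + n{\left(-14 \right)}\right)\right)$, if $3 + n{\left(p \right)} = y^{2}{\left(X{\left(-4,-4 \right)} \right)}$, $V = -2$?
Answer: $\frac{3028329}{32} \approx 94635.0$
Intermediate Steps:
$y{\left(O \right)} = -7 - O$ ($y{\left(O \right)} = -5 - \left(2 + O\right) = -7 - O$)
$n{\left(p \right)} = \frac{2833}{64}$ ($n{\left(p \right)} = -3 + \left(-7 - \frac{1}{-4 - 4}\right)^{2} = -3 + \left(-7 - \frac{1}{-8}\right)^{2} = -3 + \left(-7 - - \frac{1}{8}\right)^{2} = -3 + \left(-7 + \frac{1}{8}\right)^{2} = -3 + \left(- \frac{55}{8}\right)^{2} = -3 + \frac{3025}{64} = \frac{2833}{64}$)
$- 306 \left(-322 - \left(-57 + n{\left(-14 \right)}\right)\right) = - 306 \left(-322 + \left(\left(97 - 40\right) - \frac{2833}{64}\right)\right) = - 306 \left(-322 + \left(57 - \frac{2833}{64}\right)\right) = - 306 \left(-322 + \frac{815}{64}\right) = \left(-306\right) \left(- \frac{19793}{64}\right) = \frac{3028329}{32}$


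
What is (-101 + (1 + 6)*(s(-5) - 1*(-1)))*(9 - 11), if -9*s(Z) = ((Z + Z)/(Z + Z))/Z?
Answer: 8446/45 ≈ 187.69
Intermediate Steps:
s(Z) = -1/(9*Z) (s(Z) = -(Z + Z)/(Z + Z)/(9*Z) = -(2*Z)/((2*Z))/(9*Z) = -(2*Z)*(1/(2*Z))/(9*Z) = -1/(9*Z))
(-101 + (1 + 6)*(s(-5) - 1*(-1)))*(9 - 11) = (-101 + (1 + 6)*(-1/9/(-5) - 1*(-1)))*(9 - 11) = (-101 + 7*(-1/9*(-1/5) + 1))*(-2) = (-101 + 7*(1/45 + 1))*(-2) = (-101 + 7*(46/45))*(-2) = (-101 + 322/45)*(-2) = -4223/45*(-2) = 8446/45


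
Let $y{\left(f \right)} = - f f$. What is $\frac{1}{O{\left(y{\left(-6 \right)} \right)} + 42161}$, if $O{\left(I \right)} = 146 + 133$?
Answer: $\frac{1}{42440} \approx 2.3563 \cdot 10^{-5}$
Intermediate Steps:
$y{\left(f \right)} = - f^{2}$
$O{\left(I \right)} = 279$
$\frac{1}{O{\left(y{\left(-6 \right)} \right)} + 42161} = \frac{1}{279 + 42161} = \frac{1}{42440}$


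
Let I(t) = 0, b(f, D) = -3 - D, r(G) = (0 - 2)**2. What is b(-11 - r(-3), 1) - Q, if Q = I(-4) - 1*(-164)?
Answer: -168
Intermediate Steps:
r(G) = 4 (r(G) = (-2)**2 = 4)
Q = 164 (Q = 0 - 1*(-164) = 0 + 164 = 164)
b(-11 - r(-3), 1) - Q = (-3 - 1*1) - 1*164 = (-3 - 1) - 164 = -4 - 164 = -168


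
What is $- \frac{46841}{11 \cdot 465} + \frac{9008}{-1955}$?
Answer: $- \frac{177613}{12903} \approx -13.765$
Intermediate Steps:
$- \frac{46841}{11 \cdot 465} + \frac{9008}{-1955} = - \frac{46841}{5115} + 9008 \left(- \frac{1}{1955}\right) = \left(-46841\right) \frac{1}{5115} - \frac{9008}{1955} = - \frac{1511}{165} - \frac{9008}{1955} = - \frac{177613}{12903}$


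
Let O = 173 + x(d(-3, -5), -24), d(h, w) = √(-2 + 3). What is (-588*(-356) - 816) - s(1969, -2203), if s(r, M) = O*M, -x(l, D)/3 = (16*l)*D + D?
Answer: 3286103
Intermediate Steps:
d(h, w) = 1 (d(h, w) = √1 = 1)
x(l, D) = -3*D - 48*D*l (x(l, D) = -3*((16*l)*D + D) = -3*(16*D*l + D) = -3*(D + 16*D*l) = -3*D - 48*D*l)
O = 1397 (O = 173 - 3*(-24)*(1 + 16*1) = 173 - 3*(-24)*(1 + 16) = 173 - 3*(-24)*17 = 173 + 1224 = 1397)
s(r, M) = 1397*M
(-588*(-356) - 816) - s(1969, -2203) = (-588*(-356) - 816) - 1397*(-2203) = (209328 - 816) - 1*(-3077591) = 208512 + 3077591 = 3286103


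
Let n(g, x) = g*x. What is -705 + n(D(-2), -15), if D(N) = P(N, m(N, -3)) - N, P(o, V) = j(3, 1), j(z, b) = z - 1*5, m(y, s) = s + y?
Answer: -705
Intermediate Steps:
j(z, b) = -5 + z (j(z, b) = z - 5 = -5 + z)
P(o, V) = -2 (P(o, V) = -5 + 3 = -2)
D(N) = -2 - N
-705 + n(D(-2), -15) = -705 + (-2 - 1*(-2))*(-15) = -705 + (-2 + 2)*(-15) = -705 + 0*(-15) = -705 + 0 = -705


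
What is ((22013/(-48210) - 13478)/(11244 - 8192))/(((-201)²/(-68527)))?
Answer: 44528597423111/5944478704920 ≈ 7.4907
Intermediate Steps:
((22013/(-48210) - 13478)/(11244 - 8192))/(((-201)²/(-68527))) = ((22013*(-1/48210) - 13478)/3052)/((40401*(-1/68527))) = ((-22013/48210 - 13478)*(1/3052))/(-40401/68527) = -649796393/48210*1/3052*(-68527/40401) = -649796393/147136920*(-68527/40401) = 44528597423111/5944478704920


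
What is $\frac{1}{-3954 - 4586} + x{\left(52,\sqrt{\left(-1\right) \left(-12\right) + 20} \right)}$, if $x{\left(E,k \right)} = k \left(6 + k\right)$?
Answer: $\frac{273279}{8540} + 24 \sqrt{2} \approx 65.941$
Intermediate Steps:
$\frac{1}{-3954 - 4586} + x{\left(52,\sqrt{\left(-1\right) \left(-12\right) + 20} \right)} = \frac{1}{-3954 - 4586} + \sqrt{\left(-1\right) \left(-12\right) + 20} \left(6 + \sqrt{\left(-1\right) \left(-12\right) + 20}\right) = \frac{1}{-8540} + \sqrt{12 + 20} \left(6 + \sqrt{12 + 20}\right) = - \frac{1}{8540} + \sqrt{32} \left(6 + \sqrt{32}\right) = - \frac{1}{8540} + 4 \sqrt{2} \left(6 + 4 \sqrt{2}\right)$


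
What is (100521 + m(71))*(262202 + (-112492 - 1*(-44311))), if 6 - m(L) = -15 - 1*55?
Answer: 19517930537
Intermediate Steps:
m(L) = 76 (m(L) = 6 - (-15 - 1*55) = 6 - (-15 - 55) = 6 - 1*(-70) = 6 + 70 = 76)
(100521 + m(71))*(262202 + (-112492 - 1*(-44311))) = (100521 + 76)*(262202 + (-112492 - 1*(-44311))) = 100597*(262202 + (-112492 + 44311)) = 100597*(262202 - 68181) = 100597*194021 = 19517930537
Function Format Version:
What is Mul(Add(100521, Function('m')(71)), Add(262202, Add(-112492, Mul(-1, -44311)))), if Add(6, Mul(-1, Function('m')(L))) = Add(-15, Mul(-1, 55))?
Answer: 19517930537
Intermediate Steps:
Function('m')(L) = 76 (Function('m')(L) = Add(6, Mul(-1, Add(-15, Mul(-1, 55)))) = Add(6, Mul(-1, Add(-15, -55))) = Add(6, Mul(-1, -70)) = Add(6, 70) = 76)
Mul(Add(100521, Function('m')(71)), Add(262202, Add(-112492, Mul(-1, -44311)))) = Mul(Add(100521, 76), Add(262202, Add(-112492, Mul(-1, -44311)))) = Mul(100597, Add(262202, Add(-112492, 44311))) = Mul(100597, Add(262202, -68181)) = Mul(100597, 194021) = 19517930537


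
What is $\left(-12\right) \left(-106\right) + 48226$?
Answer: $49498$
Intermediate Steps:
$\left(-12\right) \left(-106\right) + 48226 = 1272 + 48226 = 49498$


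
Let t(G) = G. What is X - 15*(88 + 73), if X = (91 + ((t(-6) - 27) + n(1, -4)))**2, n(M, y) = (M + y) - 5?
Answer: 85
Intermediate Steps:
n(M, y) = -5 + M + y
X = 2500 (X = (91 + ((-6 - 27) + (-5 + 1 - 4)))**2 = (91 + (-33 - 8))**2 = (91 - 41)**2 = 50**2 = 2500)
X - 15*(88 + 73) = 2500 - 15*(88 + 73) = 2500 - 15*161 = 2500 - 1*2415 = 2500 - 2415 = 85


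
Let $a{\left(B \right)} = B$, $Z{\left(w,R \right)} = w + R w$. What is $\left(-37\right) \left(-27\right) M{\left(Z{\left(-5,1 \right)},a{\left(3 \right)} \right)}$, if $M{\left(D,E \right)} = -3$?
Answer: $-2997$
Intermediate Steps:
$\left(-37\right) \left(-27\right) M{\left(Z{\left(-5,1 \right)},a{\left(3 \right)} \right)} = \left(-37\right) \left(-27\right) \left(-3\right) = 999 \left(-3\right) = -2997$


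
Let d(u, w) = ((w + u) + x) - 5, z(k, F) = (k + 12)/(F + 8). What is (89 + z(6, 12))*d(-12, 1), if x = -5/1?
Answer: -18879/10 ≈ -1887.9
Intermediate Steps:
z(k, F) = (12 + k)/(8 + F)
x = -5 (x = -5*1 = -5)
d(u, w) = -10 + u + w (d(u, w) = ((w + u) - 5) - 5 = ((u + w) - 5) - 5 = (-5 + u + w) - 5 = -10 + u + w)
(89 + z(6, 12))*d(-12, 1) = (89 + (12 + 6)/(8 + 12))*(-10 - 12 + 1) = (89 + 18/20)*(-21) = (89 + (1/20)*18)*(-21) = (89 + 9/10)*(-21) = (899/10)*(-21) = -18879/10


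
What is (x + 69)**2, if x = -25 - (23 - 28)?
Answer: 2401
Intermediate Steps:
x = -20 (x = -25 - 1*(-5) = -25 + 5 = -20)
(x + 69)**2 = (-20 + 69)**2 = 49**2 = 2401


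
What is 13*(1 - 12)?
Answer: -143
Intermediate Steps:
13*(1 - 12) = 13*(-11) = -143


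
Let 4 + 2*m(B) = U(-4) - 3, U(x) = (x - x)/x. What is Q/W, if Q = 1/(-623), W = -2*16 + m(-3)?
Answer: 2/44233 ≈ 4.5215e-5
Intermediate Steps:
U(x) = 0 (U(x) = 0/x = 0)
m(B) = -7/2 (m(B) = -2 + (0 - 3)/2 = -2 + (½)*(-3) = -2 - 3/2 = -7/2)
W = -71/2 (W = -2*16 - 7/2 = -32 - 7/2 = -71/2 ≈ -35.500)
Q = -1/623 ≈ -0.0016051
Q/W = -1/(623*(-71/2)) = -1/623*(-2/71) = 2/44233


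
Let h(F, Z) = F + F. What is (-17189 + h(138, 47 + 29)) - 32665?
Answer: -49578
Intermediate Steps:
h(F, Z) = 2*F
(-17189 + h(138, 47 + 29)) - 32665 = (-17189 + 2*138) - 32665 = (-17189 + 276) - 32665 = -16913 - 32665 = -49578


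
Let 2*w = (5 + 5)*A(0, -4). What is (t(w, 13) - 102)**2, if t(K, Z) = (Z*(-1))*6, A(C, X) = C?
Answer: 32400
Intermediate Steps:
w = 0 (w = ((5 + 5)*0)/2 = (10*0)/2 = (1/2)*0 = 0)
t(K, Z) = -6*Z (t(K, Z) = -Z*6 = -6*Z)
(t(w, 13) - 102)**2 = (-6*13 - 102)**2 = (-78 - 102)**2 = (-180)**2 = 32400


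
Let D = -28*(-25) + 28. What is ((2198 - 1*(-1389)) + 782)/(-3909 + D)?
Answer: -4369/3181 ≈ -1.3735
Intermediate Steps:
D = 728 (D = 700 + 28 = 728)
((2198 - 1*(-1389)) + 782)/(-3909 + D) = ((2198 - 1*(-1389)) + 782)/(-3909 + 728) = ((2198 + 1389) + 782)/(-3181) = (3587 + 782)*(-1/3181) = 4369*(-1/3181) = -4369/3181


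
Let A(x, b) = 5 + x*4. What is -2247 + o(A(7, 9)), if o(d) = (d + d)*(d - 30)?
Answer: -2049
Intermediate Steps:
A(x, b) = 5 + 4*x
o(d) = 2*d*(-30 + d) (o(d) = (2*d)*(-30 + d) = 2*d*(-30 + d))
-2247 + o(A(7, 9)) = -2247 + 2*(5 + 4*7)*(-30 + (5 + 4*7)) = -2247 + 2*(5 + 28)*(-30 + (5 + 28)) = -2247 + 2*33*(-30 + 33) = -2247 + 2*33*3 = -2247 + 198 = -2049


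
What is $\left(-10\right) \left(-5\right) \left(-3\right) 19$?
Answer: $-2850$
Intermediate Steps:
$\left(-10\right) \left(-5\right) \left(-3\right) 19 = 50 \left(-3\right) 19 = \left(-150\right) 19 = -2850$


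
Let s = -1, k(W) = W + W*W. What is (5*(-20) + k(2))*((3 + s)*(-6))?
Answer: 1128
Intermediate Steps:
k(W) = W + W²
(5*(-20) + k(2))*((3 + s)*(-6)) = (5*(-20) + 2*(1 + 2))*((3 - 1)*(-6)) = (-100 + 2*3)*(2*(-6)) = (-100 + 6)*(-12) = -94*(-12) = 1128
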